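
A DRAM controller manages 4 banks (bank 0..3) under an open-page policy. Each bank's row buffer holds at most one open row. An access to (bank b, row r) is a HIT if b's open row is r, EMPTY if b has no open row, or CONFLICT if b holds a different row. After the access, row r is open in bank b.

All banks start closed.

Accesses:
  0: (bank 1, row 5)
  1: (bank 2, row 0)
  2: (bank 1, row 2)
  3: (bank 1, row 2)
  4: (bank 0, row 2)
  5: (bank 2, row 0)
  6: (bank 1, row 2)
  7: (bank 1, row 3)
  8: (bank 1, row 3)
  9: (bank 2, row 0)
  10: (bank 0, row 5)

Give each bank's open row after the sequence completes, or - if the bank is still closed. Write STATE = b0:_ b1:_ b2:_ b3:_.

  [0] b1 r5: no row ⇒ E
  [1] b2 r0: no row ⇒ E
  [2] b1 r2: had r5 ⇒ C
  [3] b1 r2: had r2 ⇒ H
  [4] b0 r2: no row ⇒ E
  [5] b2 r0: had r0 ⇒ H
  [6] b1 r2: had r2 ⇒ H
  [7] b1 r3: had r2 ⇒ C
  [8] b1 r3: had r3 ⇒ H
  [9] b2 r0: had r0 ⇒ H
  [10] b0 r5: had r2 ⇒ C

STATE = b0:5 b1:3 b2:0 b3:-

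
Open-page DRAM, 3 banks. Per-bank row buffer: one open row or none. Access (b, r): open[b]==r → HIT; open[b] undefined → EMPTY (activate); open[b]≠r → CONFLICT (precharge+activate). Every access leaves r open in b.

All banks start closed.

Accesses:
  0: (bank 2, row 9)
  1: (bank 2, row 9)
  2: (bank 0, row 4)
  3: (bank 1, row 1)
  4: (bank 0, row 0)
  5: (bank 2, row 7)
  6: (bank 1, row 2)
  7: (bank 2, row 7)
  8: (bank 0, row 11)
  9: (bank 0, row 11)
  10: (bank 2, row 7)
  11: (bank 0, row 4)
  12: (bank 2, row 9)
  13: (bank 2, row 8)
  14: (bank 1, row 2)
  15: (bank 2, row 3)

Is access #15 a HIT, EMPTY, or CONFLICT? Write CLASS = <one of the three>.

CLASS = CONFLICT

  [0] b2 r9: no row ⇒ E
  [1] b2 r9: had r9 ⇒ H
  [2] b0 r4: no row ⇒ E
  [3] b1 r1: no row ⇒ E
  [4] b0 r0: had r4 ⇒ C
  [5] b2 r7: had r9 ⇒ C
  [6] b1 r2: had r1 ⇒ C
  [7] b2 r7: had r7 ⇒ H
  [8] b0 r11: had r0 ⇒ C
  [9] b0 r11: had r11 ⇒ H
  [10] b2 r7: had r7 ⇒ H
  [11] b0 r4: had r11 ⇒ C
  [12] b2 r9: had r7 ⇒ C
  [13] b2 r8: had r9 ⇒ C
  [14] b1 r2: had r2 ⇒ H
  [15] b2 r3: had r8 ⇒ C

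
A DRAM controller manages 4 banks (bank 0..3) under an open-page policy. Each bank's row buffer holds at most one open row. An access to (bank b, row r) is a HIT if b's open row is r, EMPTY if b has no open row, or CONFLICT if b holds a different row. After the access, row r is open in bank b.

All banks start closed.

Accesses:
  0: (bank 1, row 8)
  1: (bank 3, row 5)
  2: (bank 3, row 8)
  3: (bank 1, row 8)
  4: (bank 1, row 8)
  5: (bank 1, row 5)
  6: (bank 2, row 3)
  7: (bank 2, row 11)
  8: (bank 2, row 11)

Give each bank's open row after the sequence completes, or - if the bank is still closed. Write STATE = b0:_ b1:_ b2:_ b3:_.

step 0: bank1 None->8 [EMPTY]
step 1: bank3 None->5 [EMPTY]
step 2: bank3 5->8 [CONFLICT]
step 3: bank1 8->8 [HIT]
step 4: bank1 8->8 [HIT]
step 5: bank1 8->5 [CONFLICT]
step 6: bank2 None->3 [EMPTY]
step 7: bank2 3->11 [CONFLICT]
step 8: bank2 11->11 [HIT]

STATE = b0:- b1:5 b2:11 b3:8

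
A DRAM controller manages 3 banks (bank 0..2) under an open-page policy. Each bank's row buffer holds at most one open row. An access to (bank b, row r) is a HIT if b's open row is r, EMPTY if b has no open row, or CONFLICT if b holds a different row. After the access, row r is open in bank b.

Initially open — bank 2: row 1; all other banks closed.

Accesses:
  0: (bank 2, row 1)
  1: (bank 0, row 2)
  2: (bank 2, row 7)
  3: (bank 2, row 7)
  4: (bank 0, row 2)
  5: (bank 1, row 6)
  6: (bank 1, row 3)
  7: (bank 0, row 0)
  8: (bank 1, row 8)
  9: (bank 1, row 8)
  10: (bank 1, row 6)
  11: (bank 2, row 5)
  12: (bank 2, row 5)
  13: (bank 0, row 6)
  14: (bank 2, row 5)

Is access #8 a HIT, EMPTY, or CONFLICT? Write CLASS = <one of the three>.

CLASS = CONFLICT

0: bank 2 row 1 — prev 1 → HIT
1: bank 0 row 2 — prev None → EMPTY
2: bank 2 row 7 — prev 1 → CONFLICT
3: bank 2 row 7 — prev 7 → HIT
4: bank 0 row 2 — prev 2 → HIT
5: bank 1 row 6 — prev None → EMPTY
6: bank 1 row 3 — prev 6 → CONFLICT
7: bank 0 row 0 — prev 2 → CONFLICT
8: bank 1 row 8 — prev 3 → CONFLICT
9: bank 1 row 8 — prev 8 → HIT
10: bank 1 row 6 — prev 8 → CONFLICT
11: bank 2 row 5 — prev 7 → CONFLICT
12: bank 2 row 5 — prev 5 → HIT
13: bank 0 row 6 — prev 0 → CONFLICT
14: bank 2 row 5 — prev 5 → HIT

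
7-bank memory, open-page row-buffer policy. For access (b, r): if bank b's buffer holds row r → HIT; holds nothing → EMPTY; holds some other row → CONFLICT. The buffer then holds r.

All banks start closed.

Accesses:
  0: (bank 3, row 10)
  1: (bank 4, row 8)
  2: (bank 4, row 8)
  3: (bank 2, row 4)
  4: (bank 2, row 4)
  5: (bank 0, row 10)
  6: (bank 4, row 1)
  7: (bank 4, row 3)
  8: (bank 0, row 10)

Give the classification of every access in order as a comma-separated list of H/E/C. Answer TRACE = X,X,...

#0 (3,10) E
#1 (4,8) E
#2 (4,8) H  (was 8)
#3 (2,4) E
#4 (2,4) H  (was 4)
#5 (0,10) E
#6 (4,1) C  (was 8)
#7 (4,3) C  (was 1)
#8 (0,10) H  (was 10)

TRACE = E,E,H,E,H,E,C,C,H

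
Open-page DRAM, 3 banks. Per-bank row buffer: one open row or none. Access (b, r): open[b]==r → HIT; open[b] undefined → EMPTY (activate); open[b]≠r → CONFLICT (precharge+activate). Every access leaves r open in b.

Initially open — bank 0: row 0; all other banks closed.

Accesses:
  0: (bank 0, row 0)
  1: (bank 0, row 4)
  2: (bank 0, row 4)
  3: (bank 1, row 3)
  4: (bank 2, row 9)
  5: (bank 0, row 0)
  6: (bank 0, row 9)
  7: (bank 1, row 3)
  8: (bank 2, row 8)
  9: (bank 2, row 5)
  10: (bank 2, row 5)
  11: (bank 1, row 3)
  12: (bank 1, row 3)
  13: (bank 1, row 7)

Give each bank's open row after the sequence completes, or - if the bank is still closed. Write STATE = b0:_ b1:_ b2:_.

STATE = b0:9 b1:7 b2:5

#0 (0,0) H  (was 0)
#1 (0,4) C  (was 0)
#2 (0,4) H  (was 4)
#3 (1,3) E
#4 (2,9) E
#5 (0,0) C  (was 4)
#6 (0,9) C  (was 0)
#7 (1,3) H  (was 3)
#8 (2,8) C  (was 9)
#9 (2,5) C  (was 8)
#10 (2,5) H  (was 5)
#11 (1,3) H  (was 3)
#12 (1,3) H  (was 3)
#13 (1,7) C  (was 3)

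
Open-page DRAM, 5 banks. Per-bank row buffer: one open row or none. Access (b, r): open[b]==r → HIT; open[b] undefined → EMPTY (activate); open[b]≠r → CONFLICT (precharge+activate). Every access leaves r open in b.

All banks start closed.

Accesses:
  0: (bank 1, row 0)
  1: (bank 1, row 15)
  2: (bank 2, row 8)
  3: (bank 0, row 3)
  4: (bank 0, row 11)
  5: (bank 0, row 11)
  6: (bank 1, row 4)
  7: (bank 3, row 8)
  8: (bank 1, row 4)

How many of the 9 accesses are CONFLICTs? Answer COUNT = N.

step 0: bank1 None->0 [EMPTY]
step 1: bank1 0->15 [CONFLICT]
step 2: bank2 None->8 [EMPTY]
step 3: bank0 None->3 [EMPTY]
step 4: bank0 3->11 [CONFLICT]
step 5: bank0 11->11 [HIT]
step 6: bank1 15->4 [CONFLICT]
step 7: bank3 None->8 [EMPTY]
step 8: bank1 4->4 [HIT]

COUNT = 3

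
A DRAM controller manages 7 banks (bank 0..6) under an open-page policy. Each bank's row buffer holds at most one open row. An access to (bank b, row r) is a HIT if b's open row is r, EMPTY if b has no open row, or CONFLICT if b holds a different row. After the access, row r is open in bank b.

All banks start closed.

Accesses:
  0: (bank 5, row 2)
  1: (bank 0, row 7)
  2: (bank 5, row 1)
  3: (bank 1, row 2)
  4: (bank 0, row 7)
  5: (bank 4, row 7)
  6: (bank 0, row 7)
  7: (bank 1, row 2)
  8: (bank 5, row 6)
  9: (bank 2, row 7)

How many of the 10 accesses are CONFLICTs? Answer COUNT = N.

COUNT = 2

  [0] b5 r2: no row ⇒ E
  [1] b0 r7: no row ⇒ E
  [2] b5 r1: had r2 ⇒ C
  [3] b1 r2: no row ⇒ E
  [4] b0 r7: had r7 ⇒ H
  [5] b4 r7: no row ⇒ E
  [6] b0 r7: had r7 ⇒ H
  [7] b1 r2: had r2 ⇒ H
  [8] b5 r6: had r1 ⇒ C
  [9] b2 r7: no row ⇒ E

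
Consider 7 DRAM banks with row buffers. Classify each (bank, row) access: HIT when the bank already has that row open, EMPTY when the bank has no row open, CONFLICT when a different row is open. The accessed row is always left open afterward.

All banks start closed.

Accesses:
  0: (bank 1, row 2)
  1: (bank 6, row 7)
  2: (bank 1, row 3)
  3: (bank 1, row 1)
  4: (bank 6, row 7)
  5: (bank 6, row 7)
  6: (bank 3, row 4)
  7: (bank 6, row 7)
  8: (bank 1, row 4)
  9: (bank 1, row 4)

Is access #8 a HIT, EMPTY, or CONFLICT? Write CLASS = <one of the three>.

CLASS = CONFLICT

0: bank 1 row 2 — prev None → EMPTY
1: bank 6 row 7 — prev None → EMPTY
2: bank 1 row 3 — prev 2 → CONFLICT
3: bank 1 row 1 — prev 3 → CONFLICT
4: bank 6 row 7 — prev 7 → HIT
5: bank 6 row 7 — prev 7 → HIT
6: bank 3 row 4 — prev None → EMPTY
7: bank 6 row 7 — prev 7 → HIT
8: bank 1 row 4 — prev 1 → CONFLICT
9: bank 1 row 4 — prev 4 → HIT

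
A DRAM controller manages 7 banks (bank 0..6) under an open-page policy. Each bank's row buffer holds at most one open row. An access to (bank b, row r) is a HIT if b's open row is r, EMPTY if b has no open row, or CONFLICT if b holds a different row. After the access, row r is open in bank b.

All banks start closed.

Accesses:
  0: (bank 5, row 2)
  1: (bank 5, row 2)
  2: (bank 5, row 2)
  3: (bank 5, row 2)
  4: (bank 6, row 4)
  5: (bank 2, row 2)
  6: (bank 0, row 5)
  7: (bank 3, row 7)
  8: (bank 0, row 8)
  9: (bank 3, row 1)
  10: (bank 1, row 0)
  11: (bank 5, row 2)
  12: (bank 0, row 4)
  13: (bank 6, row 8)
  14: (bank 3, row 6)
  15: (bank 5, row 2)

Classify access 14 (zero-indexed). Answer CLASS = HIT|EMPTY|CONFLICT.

CLASS = CONFLICT

step 0: bank5 None->2 [EMPTY]
step 1: bank5 2->2 [HIT]
step 2: bank5 2->2 [HIT]
step 3: bank5 2->2 [HIT]
step 4: bank6 None->4 [EMPTY]
step 5: bank2 None->2 [EMPTY]
step 6: bank0 None->5 [EMPTY]
step 7: bank3 None->7 [EMPTY]
step 8: bank0 5->8 [CONFLICT]
step 9: bank3 7->1 [CONFLICT]
step 10: bank1 None->0 [EMPTY]
step 11: bank5 2->2 [HIT]
step 12: bank0 8->4 [CONFLICT]
step 13: bank6 4->8 [CONFLICT]
step 14: bank3 1->6 [CONFLICT]
step 15: bank5 2->2 [HIT]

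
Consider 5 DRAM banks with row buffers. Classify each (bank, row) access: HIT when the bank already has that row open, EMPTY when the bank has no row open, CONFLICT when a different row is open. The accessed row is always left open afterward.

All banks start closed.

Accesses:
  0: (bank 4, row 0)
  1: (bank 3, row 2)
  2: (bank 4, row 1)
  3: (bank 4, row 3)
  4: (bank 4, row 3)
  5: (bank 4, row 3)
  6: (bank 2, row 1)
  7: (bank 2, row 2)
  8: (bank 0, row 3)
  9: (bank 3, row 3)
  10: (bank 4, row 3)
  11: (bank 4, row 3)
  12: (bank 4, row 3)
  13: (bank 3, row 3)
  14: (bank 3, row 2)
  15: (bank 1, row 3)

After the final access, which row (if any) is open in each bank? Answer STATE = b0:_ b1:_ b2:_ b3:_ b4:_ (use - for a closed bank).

  [0] b4 r0: no row ⇒ E
  [1] b3 r2: no row ⇒ E
  [2] b4 r1: had r0 ⇒ C
  [3] b4 r3: had r1 ⇒ C
  [4] b4 r3: had r3 ⇒ H
  [5] b4 r3: had r3 ⇒ H
  [6] b2 r1: no row ⇒ E
  [7] b2 r2: had r1 ⇒ C
  [8] b0 r3: no row ⇒ E
  [9] b3 r3: had r2 ⇒ C
  [10] b4 r3: had r3 ⇒ H
  [11] b4 r3: had r3 ⇒ H
  [12] b4 r3: had r3 ⇒ H
  [13] b3 r3: had r3 ⇒ H
  [14] b3 r2: had r3 ⇒ C
  [15] b1 r3: no row ⇒ E

STATE = b0:3 b1:3 b2:2 b3:2 b4:3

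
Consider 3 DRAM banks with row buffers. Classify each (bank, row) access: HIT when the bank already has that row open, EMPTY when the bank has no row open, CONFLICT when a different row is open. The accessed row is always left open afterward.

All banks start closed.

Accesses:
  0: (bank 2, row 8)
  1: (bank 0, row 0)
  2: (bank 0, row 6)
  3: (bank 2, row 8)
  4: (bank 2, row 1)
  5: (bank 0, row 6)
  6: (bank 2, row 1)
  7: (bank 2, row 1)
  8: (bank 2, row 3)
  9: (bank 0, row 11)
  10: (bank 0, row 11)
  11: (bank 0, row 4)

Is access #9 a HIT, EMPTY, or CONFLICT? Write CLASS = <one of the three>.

  [0] b2 r8: no row ⇒ E
  [1] b0 r0: no row ⇒ E
  [2] b0 r6: had r0 ⇒ C
  [3] b2 r8: had r8 ⇒ H
  [4] b2 r1: had r8 ⇒ C
  [5] b0 r6: had r6 ⇒ H
  [6] b2 r1: had r1 ⇒ H
  [7] b2 r1: had r1 ⇒ H
  [8] b2 r3: had r1 ⇒ C
  [9] b0 r11: had r6 ⇒ C
  [10] b0 r11: had r11 ⇒ H
  [11] b0 r4: had r11 ⇒ C

CLASS = CONFLICT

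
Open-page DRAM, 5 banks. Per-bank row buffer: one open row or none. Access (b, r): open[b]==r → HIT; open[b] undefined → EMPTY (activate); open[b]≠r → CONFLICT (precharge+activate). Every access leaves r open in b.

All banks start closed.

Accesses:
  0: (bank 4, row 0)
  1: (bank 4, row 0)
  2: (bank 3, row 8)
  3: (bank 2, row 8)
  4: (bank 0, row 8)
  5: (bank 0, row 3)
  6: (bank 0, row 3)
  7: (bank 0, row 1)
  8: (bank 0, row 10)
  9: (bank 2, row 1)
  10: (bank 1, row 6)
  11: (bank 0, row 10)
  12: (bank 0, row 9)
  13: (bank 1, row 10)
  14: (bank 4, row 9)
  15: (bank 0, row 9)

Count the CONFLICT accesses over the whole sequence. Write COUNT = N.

COUNT = 7

  [0] b4 r0: no row ⇒ E
  [1] b4 r0: had r0 ⇒ H
  [2] b3 r8: no row ⇒ E
  [3] b2 r8: no row ⇒ E
  [4] b0 r8: no row ⇒ E
  [5] b0 r3: had r8 ⇒ C
  [6] b0 r3: had r3 ⇒ H
  [7] b0 r1: had r3 ⇒ C
  [8] b0 r10: had r1 ⇒ C
  [9] b2 r1: had r8 ⇒ C
  [10] b1 r6: no row ⇒ E
  [11] b0 r10: had r10 ⇒ H
  [12] b0 r9: had r10 ⇒ C
  [13] b1 r10: had r6 ⇒ C
  [14] b4 r9: had r0 ⇒ C
  [15] b0 r9: had r9 ⇒ H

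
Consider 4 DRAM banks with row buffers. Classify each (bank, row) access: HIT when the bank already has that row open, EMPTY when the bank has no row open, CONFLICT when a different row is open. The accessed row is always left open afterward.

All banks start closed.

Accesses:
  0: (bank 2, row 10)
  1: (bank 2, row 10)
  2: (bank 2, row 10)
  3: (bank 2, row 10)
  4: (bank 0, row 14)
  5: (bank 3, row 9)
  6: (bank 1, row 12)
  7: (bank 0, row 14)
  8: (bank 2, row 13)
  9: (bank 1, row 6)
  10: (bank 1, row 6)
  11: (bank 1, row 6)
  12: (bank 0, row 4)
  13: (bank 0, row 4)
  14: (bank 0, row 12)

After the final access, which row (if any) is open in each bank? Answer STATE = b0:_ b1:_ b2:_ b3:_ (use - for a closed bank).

step 0: bank2 None->10 [EMPTY]
step 1: bank2 10->10 [HIT]
step 2: bank2 10->10 [HIT]
step 3: bank2 10->10 [HIT]
step 4: bank0 None->14 [EMPTY]
step 5: bank3 None->9 [EMPTY]
step 6: bank1 None->12 [EMPTY]
step 7: bank0 14->14 [HIT]
step 8: bank2 10->13 [CONFLICT]
step 9: bank1 12->6 [CONFLICT]
step 10: bank1 6->6 [HIT]
step 11: bank1 6->6 [HIT]
step 12: bank0 14->4 [CONFLICT]
step 13: bank0 4->4 [HIT]
step 14: bank0 4->12 [CONFLICT]

STATE = b0:12 b1:6 b2:13 b3:9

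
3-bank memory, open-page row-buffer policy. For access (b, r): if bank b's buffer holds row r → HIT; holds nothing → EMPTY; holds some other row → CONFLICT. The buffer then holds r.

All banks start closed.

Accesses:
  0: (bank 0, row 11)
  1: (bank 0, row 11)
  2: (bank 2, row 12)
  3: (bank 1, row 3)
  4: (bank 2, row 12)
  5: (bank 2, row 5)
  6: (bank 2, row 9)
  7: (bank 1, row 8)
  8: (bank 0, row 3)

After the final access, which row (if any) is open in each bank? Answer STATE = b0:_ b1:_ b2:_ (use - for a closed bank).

STATE = b0:3 b1:8 b2:9

step 0: bank0 None->11 [EMPTY]
step 1: bank0 11->11 [HIT]
step 2: bank2 None->12 [EMPTY]
step 3: bank1 None->3 [EMPTY]
step 4: bank2 12->12 [HIT]
step 5: bank2 12->5 [CONFLICT]
step 6: bank2 5->9 [CONFLICT]
step 7: bank1 3->8 [CONFLICT]
step 8: bank0 11->3 [CONFLICT]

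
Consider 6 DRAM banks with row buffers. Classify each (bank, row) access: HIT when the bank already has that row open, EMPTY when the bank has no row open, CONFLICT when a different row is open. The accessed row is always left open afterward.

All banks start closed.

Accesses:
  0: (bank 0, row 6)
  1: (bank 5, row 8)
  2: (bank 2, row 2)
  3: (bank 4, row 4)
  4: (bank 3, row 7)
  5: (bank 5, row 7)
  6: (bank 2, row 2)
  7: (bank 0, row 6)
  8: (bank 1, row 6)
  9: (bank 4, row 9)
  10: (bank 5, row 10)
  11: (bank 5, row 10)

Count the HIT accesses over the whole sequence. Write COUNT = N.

COUNT = 3

#0 (0,6) E
#1 (5,8) E
#2 (2,2) E
#3 (4,4) E
#4 (3,7) E
#5 (5,7) C  (was 8)
#6 (2,2) H  (was 2)
#7 (0,6) H  (was 6)
#8 (1,6) E
#9 (4,9) C  (was 4)
#10 (5,10) C  (was 7)
#11 (5,10) H  (was 10)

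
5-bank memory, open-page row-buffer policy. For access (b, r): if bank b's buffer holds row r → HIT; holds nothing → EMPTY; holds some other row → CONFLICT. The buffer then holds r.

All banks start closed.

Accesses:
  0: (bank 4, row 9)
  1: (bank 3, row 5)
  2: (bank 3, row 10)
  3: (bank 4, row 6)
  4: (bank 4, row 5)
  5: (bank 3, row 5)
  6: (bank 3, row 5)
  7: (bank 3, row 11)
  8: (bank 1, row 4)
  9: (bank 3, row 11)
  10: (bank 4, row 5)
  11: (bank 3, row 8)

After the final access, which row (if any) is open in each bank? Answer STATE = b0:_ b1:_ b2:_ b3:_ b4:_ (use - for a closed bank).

STATE = b0:- b1:4 b2:- b3:8 b4:5

#0 (4,9) E
#1 (3,5) E
#2 (3,10) C  (was 5)
#3 (4,6) C  (was 9)
#4 (4,5) C  (was 6)
#5 (3,5) C  (was 10)
#6 (3,5) H  (was 5)
#7 (3,11) C  (was 5)
#8 (1,4) E
#9 (3,11) H  (was 11)
#10 (4,5) H  (was 5)
#11 (3,8) C  (was 11)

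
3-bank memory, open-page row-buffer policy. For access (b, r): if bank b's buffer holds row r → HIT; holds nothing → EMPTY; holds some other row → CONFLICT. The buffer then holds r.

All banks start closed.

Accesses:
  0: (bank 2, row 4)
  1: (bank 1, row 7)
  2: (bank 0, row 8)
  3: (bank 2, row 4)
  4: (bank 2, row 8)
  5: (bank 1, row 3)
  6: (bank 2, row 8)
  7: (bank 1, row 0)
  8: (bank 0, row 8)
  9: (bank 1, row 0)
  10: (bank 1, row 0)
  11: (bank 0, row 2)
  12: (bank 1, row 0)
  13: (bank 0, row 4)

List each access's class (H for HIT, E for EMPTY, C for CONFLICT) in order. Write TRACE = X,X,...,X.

TRACE = E,E,E,H,C,C,H,C,H,H,H,C,H,C

  [0] b2 r4: no row ⇒ E
  [1] b1 r7: no row ⇒ E
  [2] b0 r8: no row ⇒ E
  [3] b2 r4: had r4 ⇒ H
  [4] b2 r8: had r4 ⇒ C
  [5] b1 r3: had r7 ⇒ C
  [6] b2 r8: had r8 ⇒ H
  [7] b1 r0: had r3 ⇒ C
  [8] b0 r8: had r8 ⇒ H
  [9] b1 r0: had r0 ⇒ H
  [10] b1 r0: had r0 ⇒ H
  [11] b0 r2: had r8 ⇒ C
  [12] b1 r0: had r0 ⇒ H
  [13] b0 r4: had r2 ⇒ C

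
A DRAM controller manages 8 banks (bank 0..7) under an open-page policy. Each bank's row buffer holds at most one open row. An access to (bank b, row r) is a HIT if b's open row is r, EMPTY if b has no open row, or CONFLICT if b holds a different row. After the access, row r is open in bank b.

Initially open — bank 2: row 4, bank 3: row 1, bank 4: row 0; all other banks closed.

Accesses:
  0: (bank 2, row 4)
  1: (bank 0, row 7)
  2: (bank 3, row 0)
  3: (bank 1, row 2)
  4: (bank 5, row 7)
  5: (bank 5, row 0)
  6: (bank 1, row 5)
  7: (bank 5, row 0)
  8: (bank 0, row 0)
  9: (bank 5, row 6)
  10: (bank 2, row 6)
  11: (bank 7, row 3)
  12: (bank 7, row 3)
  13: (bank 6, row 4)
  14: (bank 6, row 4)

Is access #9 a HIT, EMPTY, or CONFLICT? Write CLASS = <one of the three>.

CLASS = CONFLICT

#0 (2,4) H  (was 4)
#1 (0,7) E
#2 (3,0) C  (was 1)
#3 (1,2) E
#4 (5,7) E
#5 (5,0) C  (was 7)
#6 (1,5) C  (was 2)
#7 (5,0) H  (was 0)
#8 (0,0) C  (was 7)
#9 (5,6) C  (was 0)
#10 (2,6) C  (was 4)
#11 (7,3) E
#12 (7,3) H  (was 3)
#13 (6,4) E
#14 (6,4) H  (was 4)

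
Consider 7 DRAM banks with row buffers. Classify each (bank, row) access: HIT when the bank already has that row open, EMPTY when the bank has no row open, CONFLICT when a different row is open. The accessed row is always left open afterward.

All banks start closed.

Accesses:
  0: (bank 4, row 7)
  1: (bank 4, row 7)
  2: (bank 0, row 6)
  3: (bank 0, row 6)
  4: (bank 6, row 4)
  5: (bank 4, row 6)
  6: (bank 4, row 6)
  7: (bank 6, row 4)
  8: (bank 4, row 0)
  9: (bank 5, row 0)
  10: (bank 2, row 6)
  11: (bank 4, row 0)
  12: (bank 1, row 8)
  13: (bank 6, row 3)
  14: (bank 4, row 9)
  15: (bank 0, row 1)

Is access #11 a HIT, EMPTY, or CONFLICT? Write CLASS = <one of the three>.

  [0] b4 r7: no row ⇒ E
  [1] b4 r7: had r7 ⇒ H
  [2] b0 r6: no row ⇒ E
  [3] b0 r6: had r6 ⇒ H
  [4] b6 r4: no row ⇒ E
  [5] b4 r6: had r7 ⇒ C
  [6] b4 r6: had r6 ⇒ H
  [7] b6 r4: had r4 ⇒ H
  [8] b4 r0: had r6 ⇒ C
  [9] b5 r0: no row ⇒ E
  [10] b2 r6: no row ⇒ E
  [11] b4 r0: had r0 ⇒ H
  [12] b1 r8: no row ⇒ E
  [13] b6 r3: had r4 ⇒ C
  [14] b4 r9: had r0 ⇒ C
  [15] b0 r1: had r6 ⇒ C

CLASS = HIT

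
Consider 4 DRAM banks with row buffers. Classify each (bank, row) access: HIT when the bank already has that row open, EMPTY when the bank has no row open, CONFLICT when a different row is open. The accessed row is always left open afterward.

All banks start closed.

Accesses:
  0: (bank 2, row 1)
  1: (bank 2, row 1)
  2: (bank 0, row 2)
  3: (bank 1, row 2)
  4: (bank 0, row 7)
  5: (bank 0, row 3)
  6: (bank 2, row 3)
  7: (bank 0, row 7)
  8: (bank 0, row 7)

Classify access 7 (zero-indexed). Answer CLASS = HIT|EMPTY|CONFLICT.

CLASS = CONFLICT

  [0] b2 r1: no row ⇒ E
  [1] b2 r1: had r1 ⇒ H
  [2] b0 r2: no row ⇒ E
  [3] b1 r2: no row ⇒ E
  [4] b0 r7: had r2 ⇒ C
  [5] b0 r3: had r7 ⇒ C
  [6] b2 r3: had r1 ⇒ C
  [7] b0 r7: had r3 ⇒ C
  [8] b0 r7: had r7 ⇒ H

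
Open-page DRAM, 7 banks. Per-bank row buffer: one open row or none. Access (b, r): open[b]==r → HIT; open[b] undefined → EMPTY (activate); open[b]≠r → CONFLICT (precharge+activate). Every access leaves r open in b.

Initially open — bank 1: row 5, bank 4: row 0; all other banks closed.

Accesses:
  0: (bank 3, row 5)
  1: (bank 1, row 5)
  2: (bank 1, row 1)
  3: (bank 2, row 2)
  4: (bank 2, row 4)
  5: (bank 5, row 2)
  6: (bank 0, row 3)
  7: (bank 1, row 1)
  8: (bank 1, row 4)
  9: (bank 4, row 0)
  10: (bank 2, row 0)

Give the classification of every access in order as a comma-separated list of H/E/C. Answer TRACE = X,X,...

TRACE = E,H,C,E,C,E,E,H,C,H,C

#0 (3,5) E
#1 (1,5) H  (was 5)
#2 (1,1) C  (was 5)
#3 (2,2) E
#4 (2,4) C  (was 2)
#5 (5,2) E
#6 (0,3) E
#7 (1,1) H  (was 1)
#8 (1,4) C  (was 1)
#9 (4,0) H  (was 0)
#10 (2,0) C  (was 4)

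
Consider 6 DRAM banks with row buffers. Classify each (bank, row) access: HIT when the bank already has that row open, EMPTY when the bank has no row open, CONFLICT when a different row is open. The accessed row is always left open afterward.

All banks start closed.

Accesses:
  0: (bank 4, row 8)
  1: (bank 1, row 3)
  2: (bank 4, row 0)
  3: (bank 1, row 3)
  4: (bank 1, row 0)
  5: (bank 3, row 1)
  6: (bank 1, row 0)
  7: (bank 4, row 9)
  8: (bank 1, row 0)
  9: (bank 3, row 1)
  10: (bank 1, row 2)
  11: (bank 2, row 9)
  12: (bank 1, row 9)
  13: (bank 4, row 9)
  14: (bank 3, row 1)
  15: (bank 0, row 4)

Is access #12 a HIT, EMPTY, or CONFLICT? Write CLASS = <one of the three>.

CLASS = CONFLICT

0: bank 4 row 8 — prev None → EMPTY
1: bank 1 row 3 — prev None → EMPTY
2: bank 4 row 0 — prev 8 → CONFLICT
3: bank 1 row 3 — prev 3 → HIT
4: bank 1 row 0 — prev 3 → CONFLICT
5: bank 3 row 1 — prev None → EMPTY
6: bank 1 row 0 — prev 0 → HIT
7: bank 4 row 9 — prev 0 → CONFLICT
8: bank 1 row 0 — prev 0 → HIT
9: bank 3 row 1 — prev 1 → HIT
10: bank 1 row 2 — prev 0 → CONFLICT
11: bank 2 row 9 — prev None → EMPTY
12: bank 1 row 9 — prev 2 → CONFLICT
13: bank 4 row 9 — prev 9 → HIT
14: bank 3 row 1 — prev 1 → HIT
15: bank 0 row 4 — prev None → EMPTY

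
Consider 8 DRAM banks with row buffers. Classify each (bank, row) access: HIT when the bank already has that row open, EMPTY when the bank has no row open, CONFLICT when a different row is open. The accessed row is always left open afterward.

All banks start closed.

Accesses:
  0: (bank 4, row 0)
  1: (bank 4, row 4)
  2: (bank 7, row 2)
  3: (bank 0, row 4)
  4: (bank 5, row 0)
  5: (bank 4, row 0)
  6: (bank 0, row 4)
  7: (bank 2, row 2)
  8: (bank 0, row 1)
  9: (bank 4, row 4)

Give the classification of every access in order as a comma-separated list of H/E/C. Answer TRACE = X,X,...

  [0] b4 r0: no row ⇒ E
  [1] b4 r4: had r0 ⇒ C
  [2] b7 r2: no row ⇒ E
  [3] b0 r4: no row ⇒ E
  [4] b5 r0: no row ⇒ E
  [5] b4 r0: had r4 ⇒ C
  [6] b0 r4: had r4 ⇒ H
  [7] b2 r2: no row ⇒ E
  [8] b0 r1: had r4 ⇒ C
  [9] b4 r4: had r0 ⇒ C

TRACE = E,C,E,E,E,C,H,E,C,C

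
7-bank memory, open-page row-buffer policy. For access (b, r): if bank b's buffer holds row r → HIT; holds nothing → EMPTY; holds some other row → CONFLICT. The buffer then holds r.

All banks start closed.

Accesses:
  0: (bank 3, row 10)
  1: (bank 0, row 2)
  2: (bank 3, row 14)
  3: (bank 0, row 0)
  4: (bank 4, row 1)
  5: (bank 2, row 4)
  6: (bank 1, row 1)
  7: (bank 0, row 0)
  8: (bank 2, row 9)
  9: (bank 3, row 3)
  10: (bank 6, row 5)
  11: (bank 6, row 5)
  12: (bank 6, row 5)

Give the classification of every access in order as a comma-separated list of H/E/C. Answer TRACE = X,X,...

TRACE = E,E,C,C,E,E,E,H,C,C,E,H,H

#0 (3,10) E
#1 (0,2) E
#2 (3,14) C  (was 10)
#3 (0,0) C  (was 2)
#4 (4,1) E
#5 (2,4) E
#6 (1,1) E
#7 (0,0) H  (was 0)
#8 (2,9) C  (was 4)
#9 (3,3) C  (was 14)
#10 (6,5) E
#11 (6,5) H  (was 5)
#12 (6,5) H  (was 5)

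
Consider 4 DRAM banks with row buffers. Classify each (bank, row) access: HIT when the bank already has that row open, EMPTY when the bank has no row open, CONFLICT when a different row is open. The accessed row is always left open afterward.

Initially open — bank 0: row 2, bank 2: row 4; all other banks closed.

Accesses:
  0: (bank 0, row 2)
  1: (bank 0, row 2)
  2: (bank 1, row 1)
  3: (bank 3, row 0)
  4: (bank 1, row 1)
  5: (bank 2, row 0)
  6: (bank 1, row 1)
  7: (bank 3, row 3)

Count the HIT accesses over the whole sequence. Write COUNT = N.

COUNT = 4

step 0: bank0 2->2 [HIT]
step 1: bank0 2->2 [HIT]
step 2: bank1 None->1 [EMPTY]
step 3: bank3 None->0 [EMPTY]
step 4: bank1 1->1 [HIT]
step 5: bank2 4->0 [CONFLICT]
step 6: bank1 1->1 [HIT]
step 7: bank3 0->3 [CONFLICT]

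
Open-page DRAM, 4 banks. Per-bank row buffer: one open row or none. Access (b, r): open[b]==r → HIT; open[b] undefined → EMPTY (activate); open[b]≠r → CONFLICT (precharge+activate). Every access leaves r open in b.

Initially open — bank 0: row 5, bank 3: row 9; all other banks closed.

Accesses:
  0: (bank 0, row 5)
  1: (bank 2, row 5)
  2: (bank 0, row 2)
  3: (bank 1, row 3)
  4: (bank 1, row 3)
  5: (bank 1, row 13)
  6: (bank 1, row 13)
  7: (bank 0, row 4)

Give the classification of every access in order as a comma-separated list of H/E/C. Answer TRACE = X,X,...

#0 (0,5) H  (was 5)
#1 (2,5) E
#2 (0,2) C  (was 5)
#3 (1,3) E
#4 (1,3) H  (was 3)
#5 (1,13) C  (was 3)
#6 (1,13) H  (was 13)
#7 (0,4) C  (was 2)

TRACE = H,E,C,E,H,C,H,C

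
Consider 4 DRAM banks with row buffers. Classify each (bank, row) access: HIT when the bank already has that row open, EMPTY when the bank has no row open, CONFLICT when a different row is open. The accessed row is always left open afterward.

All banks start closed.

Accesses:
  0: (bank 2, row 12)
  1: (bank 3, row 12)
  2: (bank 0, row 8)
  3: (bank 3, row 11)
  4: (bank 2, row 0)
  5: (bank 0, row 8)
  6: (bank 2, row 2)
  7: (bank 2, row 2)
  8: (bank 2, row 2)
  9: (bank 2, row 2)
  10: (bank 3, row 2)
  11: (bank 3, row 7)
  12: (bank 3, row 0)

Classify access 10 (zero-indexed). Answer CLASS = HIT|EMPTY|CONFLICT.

CLASS = CONFLICT

step 0: bank2 None->12 [EMPTY]
step 1: bank3 None->12 [EMPTY]
step 2: bank0 None->8 [EMPTY]
step 3: bank3 12->11 [CONFLICT]
step 4: bank2 12->0 [CONFLICT]
step 5: bank0 8->8 [HIT]
step 6: bank2 0->2 [CONFLICT]
step 7: bank2 2->2 [HIT]
step 8: bank2 2->2 [HIT]
step 9: bank2 2->2 [HIT]
step 10: bank3 11->2 [CONFLICT]
step 11: bank3 2->7 [CONFLICT]
step 12: bank3 7->0 [CONFLICT]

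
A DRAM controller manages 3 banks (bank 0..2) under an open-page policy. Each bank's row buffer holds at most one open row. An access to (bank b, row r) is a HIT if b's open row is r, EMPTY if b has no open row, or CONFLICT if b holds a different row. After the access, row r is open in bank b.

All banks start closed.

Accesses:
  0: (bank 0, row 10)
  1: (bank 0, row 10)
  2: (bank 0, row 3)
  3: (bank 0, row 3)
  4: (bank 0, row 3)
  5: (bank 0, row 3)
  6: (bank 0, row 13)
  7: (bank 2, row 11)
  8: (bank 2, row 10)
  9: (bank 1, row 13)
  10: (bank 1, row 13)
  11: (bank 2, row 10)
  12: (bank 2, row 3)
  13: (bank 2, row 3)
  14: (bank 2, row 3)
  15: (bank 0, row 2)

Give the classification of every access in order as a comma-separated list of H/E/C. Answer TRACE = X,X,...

TRACE = E,H,C,H,H,H,C,E,C,E,H,H,C,H,H,C

0: bank 0 row 10 — prev None → EMPTY
1: bank 0 row 10 — prev 10 → HIT
2: bank 0 row 3 — prev 10 → CONFLICT
3: bank 0 row 3 — prev 3 → HIT
4: bank 0 row 3 — prev 3 → HIT
5: bank 0 row 3 — prev 3 → HIT
6: bank 0 row 13 — prev 3 → CONFLICT
7: bank 2 row 11 — prev None → EMPTY
8: bank 2 row 10 — prev 11 → CONFLICT
9: bank 1 row 13 — prev None → EMPTY
10: bank 1 row 13 — prev 13 → HIT
11: bank 2 row 10 — prev 10 → HIT
12: bank 2 row 3 — prev 10 → CONFLICT
13: bank 2 row 3 — prev 3 → HIT
14: bank 2 row 3 — prev 3 → HIT
15: bank 0 row 2 — prev 13 → CONFLICT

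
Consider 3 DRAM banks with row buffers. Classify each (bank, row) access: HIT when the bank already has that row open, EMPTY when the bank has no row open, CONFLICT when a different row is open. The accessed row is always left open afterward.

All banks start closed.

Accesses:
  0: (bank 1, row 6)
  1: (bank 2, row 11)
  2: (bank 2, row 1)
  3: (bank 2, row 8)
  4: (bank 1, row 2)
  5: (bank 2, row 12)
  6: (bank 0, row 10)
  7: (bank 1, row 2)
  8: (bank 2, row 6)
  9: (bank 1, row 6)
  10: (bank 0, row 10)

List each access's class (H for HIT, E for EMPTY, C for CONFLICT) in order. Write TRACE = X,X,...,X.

TRACE = E,E,C,C,C,C,E,H,C,C,H

0: bank 1 row 6 — prev None → EMPTY
1: bank 2 row 11 — prev None → EMPTY
2: bank 2 row 1 — prev 11 → CONFLICT
3: bank 2 row 8 — prev 1 → CONFLICT
4: bank 1 row 2 — prev 6 → CONFLICT
5: bank 2 row 12 — prev 8 → CONFLICT
6: bank 0 row 10 — prev None → EMPTY
7: bank 1 row 2 — prev 2 → HIT
8: bank 2 row 6 — prev 12 → CONFLICT
9: bank 1 row 6 — prev 2 → CONFLICT
10: bank 0 row 10 — prev 10 → HIT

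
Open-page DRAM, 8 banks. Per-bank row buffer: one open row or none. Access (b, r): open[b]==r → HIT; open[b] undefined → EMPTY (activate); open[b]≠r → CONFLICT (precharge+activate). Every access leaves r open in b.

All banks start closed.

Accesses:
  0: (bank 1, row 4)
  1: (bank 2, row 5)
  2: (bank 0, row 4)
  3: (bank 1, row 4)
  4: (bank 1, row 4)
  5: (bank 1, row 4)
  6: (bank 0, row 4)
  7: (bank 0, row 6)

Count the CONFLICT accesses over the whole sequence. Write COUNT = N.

COUNT = 1

#0 (1,4) E
#1 (2,5) E
#2 (0,4) E
#3 (1,4) H  (was 4)
#4 (1,4) H  (was 4)
#5 (1,4) H  (was 4)
#6 (0,4) H  (was 4)
#7 (0,6) C  (was 4)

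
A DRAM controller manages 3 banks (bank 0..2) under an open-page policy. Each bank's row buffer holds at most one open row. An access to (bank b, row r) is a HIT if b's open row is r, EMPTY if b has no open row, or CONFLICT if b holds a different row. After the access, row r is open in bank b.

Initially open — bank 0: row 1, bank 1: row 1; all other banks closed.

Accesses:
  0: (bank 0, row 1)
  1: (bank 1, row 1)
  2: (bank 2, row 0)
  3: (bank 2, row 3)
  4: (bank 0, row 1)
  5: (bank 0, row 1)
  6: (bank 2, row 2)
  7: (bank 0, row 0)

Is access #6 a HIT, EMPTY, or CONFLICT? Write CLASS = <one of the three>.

#0 (0,1) H  (was 1)
#1 (1,1) H  (was 1)
#2 (2,0) E
#3 (2,3) C  (was 0)
#4 (0,1) H  (was 1)
#5 (0,1) H  (was 1)
#6 (2,2) C  (was 3)
#7 (0,0) C  (was 1)

CLASS = CONFLICT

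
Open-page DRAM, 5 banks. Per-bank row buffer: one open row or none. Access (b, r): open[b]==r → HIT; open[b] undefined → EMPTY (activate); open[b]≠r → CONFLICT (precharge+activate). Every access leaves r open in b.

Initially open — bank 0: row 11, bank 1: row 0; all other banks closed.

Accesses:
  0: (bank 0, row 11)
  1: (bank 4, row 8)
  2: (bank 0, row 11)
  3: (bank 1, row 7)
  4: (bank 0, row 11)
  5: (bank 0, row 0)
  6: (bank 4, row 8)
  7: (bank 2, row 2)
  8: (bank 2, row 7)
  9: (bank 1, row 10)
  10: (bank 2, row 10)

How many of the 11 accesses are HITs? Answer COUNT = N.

COUNT = 4

0: bank 0 row 11 — prev 11 → HIT
1: bank 4 row 8 — prev None → EMPTY
2: bank 0 row 11 — prev 11 → HIT
3: bank 1 row 7 — prev 0 → CONFLICT
4: bank 0 row 11 — prev 11 → HIT
5: bank 0 row 0 — prev 11 → CONFLICT
6: bank 4 row 8 — prev 8 → HIT
7: bank 2 row 2 — prev None → EMPTY
8: bank 2 row 7 — prev 2 → CONFLICT
9: bank 1 row 10 — prev 7 → CONFLICT
10: bank 2 row 10 — prev 7 → CONFLICT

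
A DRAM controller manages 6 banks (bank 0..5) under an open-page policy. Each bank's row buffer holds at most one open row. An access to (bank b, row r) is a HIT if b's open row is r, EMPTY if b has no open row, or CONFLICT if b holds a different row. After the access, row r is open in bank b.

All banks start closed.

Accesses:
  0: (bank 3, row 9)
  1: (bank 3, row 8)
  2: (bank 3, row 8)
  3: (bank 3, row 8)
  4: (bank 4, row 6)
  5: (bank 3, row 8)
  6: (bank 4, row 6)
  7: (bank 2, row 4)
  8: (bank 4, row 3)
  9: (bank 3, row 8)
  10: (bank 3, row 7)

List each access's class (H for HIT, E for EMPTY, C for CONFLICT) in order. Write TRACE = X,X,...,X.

TRACE = E,C,H,H,E,H,H,E,C,H,C

step 0: bank3 None->9 [EMPTY]
step 1: bank3 9->8 [CONFLICT]
step 2: bank3 8->8 [HIT]
step 3: bank3 8->8 [HIT]
step 4: bank4 None->6 [EMPTY]
step 5: bank3 8->8 [HIT]
step 6: bank4 6->6 [HIT]
step 7: bank2 None->4 [EMPTY]
step 8: bank4 6->3 [CONFLICT]
step 9: bank3 8->8 [HIT]
step 10: bank3 8->7 [CONFLICT]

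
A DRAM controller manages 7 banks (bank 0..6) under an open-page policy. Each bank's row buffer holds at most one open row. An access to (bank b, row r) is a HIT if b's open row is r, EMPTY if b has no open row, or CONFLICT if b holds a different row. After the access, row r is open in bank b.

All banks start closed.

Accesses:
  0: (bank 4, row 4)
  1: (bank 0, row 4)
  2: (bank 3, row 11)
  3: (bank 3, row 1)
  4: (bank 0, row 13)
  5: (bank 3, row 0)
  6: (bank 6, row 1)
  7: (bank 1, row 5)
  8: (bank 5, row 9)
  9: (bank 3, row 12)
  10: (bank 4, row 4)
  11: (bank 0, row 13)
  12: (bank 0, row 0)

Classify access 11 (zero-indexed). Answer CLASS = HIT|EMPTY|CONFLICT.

  [0] b4 r4: no row ⇒ E
  [1] b0 r4: no row ⇒ E
  [2] b3 r11: no row ⇒ E
  [3] b3 r1: had r11 ⇒ C
  [4] b0 r13: had r4 ⇒ C
  [5] b3 r0: had r1 ⇒ C
  [6] b6 r1: no row ⇒ E
  [7] b1 r5: no row ⇒ E
  [8] b5 r9: no row ⇒ E
  [9] b3 r12: had r0 ⇒ C
  [10] b4 r4: had r4 ⇒ H
  [11] b0 r13: had r13 ⇒ H
  [12] b0 r0: had r13 ⇒ C

CLASS = HIT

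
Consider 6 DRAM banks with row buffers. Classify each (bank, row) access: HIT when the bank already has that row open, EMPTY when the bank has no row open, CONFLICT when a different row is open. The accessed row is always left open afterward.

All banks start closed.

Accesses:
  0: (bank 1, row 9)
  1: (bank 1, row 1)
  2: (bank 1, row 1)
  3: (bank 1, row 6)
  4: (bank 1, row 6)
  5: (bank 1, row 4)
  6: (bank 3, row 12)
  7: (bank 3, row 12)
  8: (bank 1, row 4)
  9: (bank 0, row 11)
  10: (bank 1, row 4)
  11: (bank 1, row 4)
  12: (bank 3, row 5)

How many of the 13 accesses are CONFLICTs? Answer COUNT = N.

  [0] b1 r9: no row ⇒ E
  [1] b1 r1: had r9 ⇒ C
  [2] b1 r1: had r1 ⇒ H
  [3] b1 r6: had r1 ⇒ C
  [4] b1 r6: had r6 ⇒ H
  [5] b1 r4: had r6 ⇒ C
  [6] b3 r12: no row ⇒ E
  [7] b3 r12: had r12 ⇒ H
  [8] b1 r4: had r4 ⇒ H
  [9] b0 r11: no row ⇒ E
  [10] b1 r4: had r4 ⇒ H
  [11] b1 r4: had r4 ⇒ H
  [12] b3 r5: had r12 ⇒ C

COUNT = 4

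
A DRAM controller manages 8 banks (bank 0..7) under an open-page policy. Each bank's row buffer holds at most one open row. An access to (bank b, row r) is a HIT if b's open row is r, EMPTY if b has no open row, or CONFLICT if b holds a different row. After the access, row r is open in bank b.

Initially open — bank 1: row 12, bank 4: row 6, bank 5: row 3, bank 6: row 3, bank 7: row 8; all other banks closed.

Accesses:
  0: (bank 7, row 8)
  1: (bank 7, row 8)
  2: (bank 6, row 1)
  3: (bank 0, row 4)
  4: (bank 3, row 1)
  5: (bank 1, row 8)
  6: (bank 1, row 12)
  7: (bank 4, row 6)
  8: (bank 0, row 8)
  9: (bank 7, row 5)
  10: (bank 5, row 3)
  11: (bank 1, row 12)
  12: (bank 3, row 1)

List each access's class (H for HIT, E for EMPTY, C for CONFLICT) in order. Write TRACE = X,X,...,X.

TRACE = H,H,C,E,E,C,C,H,C,C,H,H,H

#0 (7,8) H  (was 8)
#1 (7,8) H  (was 8)
#2 (6,1) C  (was 3)
#3 (0,4) E
#4 (3,1) E
#5 (1,8) C  (was 12)
#6 (1,12) C  (was 8)
#7 (4,6) H  (was 6)
#8 (0,8) C  (was 4)
#9 (7,5) C  (was 8)
#10 (5,3) H  (was 3)
#11 (1,12) H  (was 12)
#12 (3,1) H  (was 1)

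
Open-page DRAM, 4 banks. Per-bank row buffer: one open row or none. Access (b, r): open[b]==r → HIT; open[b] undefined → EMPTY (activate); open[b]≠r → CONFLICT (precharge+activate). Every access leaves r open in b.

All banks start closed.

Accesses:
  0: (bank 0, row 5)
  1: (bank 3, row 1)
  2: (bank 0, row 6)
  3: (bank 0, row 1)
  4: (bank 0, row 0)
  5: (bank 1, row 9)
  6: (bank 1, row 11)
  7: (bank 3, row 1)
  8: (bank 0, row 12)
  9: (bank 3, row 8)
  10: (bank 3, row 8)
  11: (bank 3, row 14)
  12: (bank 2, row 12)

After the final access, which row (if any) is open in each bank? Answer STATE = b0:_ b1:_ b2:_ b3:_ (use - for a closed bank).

0: bank 0 row 5 — prev None → EMPTY
1: bank 3 row 1 — prev None → EMPTY
2: bank 0 row 6 — prev 5 → CONFLICT
3: bank 0 row 1 — prev 6 → CONFLICT
4: bank 0 row 0 — prev 1 → CONFLICT
5: bank 1 row 9 — prev None → EMPTY
6: bank 1 row 11 — prev 9 → CONFLICT
7: bank 3 row 1 — prev 1 → HIT
8: bank 0 row 12 — prev 0 → CONFLICT
9: bank 3 row 8 — prev 1 → CONFLICT
10: bank 3 row 8 — prev 8 → HIT
11: bank 3 row 14 — prev 8 → CONFLICT
12: bank 2 row 12 — prev None → EMPTY

STATE = b0:12 b1:11 b2:12 b3:14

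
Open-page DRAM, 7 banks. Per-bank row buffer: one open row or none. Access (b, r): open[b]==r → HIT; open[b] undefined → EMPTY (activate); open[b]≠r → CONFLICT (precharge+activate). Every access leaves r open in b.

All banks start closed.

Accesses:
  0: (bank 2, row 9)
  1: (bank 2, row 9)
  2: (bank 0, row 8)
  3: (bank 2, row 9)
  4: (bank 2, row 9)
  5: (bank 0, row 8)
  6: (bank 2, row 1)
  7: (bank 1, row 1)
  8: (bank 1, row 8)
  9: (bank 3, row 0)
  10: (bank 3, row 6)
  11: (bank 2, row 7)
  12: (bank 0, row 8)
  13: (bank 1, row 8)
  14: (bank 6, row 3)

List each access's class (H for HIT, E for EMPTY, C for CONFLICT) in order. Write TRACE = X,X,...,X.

TRACE = E,H,E,H,H,H,C,E,C,E,C,C,H,H,E

  [0] b2 r9: no row ⇒ E
  [1] b2 r9: had r9 ⇒ H
  [2] b0 r8: no row ⇒ E
  [3] b2 r9: had r9 ⇒ H
  [4] b2 r9: had r9 ⇒ H
  [5] b0 r8: had r8 ⇒ H
  [6] b2 r1: had r9 ⇒ C
  [7] b1 r1: no row ⇒ E
  [8] b1 r8: had r1 ⇒ C
  [9] b3 r0: no row ⇒ E
  [10] b3 r6: had r0 ⇒ C
  [11] b2 r7: had r1 ⇒ C
  [12] b0 r8: had r8 ⇒ H
  [13] b1 r8: had r8 ⇒ H
  [14] b6 r3: no row ⇒ E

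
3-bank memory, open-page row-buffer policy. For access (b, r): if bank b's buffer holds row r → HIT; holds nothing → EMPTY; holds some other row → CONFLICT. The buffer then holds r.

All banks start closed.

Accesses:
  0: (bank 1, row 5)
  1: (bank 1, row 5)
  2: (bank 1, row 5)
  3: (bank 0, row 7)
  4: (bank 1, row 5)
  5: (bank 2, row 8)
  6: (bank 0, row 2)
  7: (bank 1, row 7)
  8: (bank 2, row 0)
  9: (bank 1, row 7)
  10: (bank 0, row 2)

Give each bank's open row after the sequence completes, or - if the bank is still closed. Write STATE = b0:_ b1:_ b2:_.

STATE = b0:2 b1:7 b2:0

  [0] b1 r5: no row ⇒ E
  [1] b1 r5: had r5 ⇒ H
  [2] b1 r5: had r5 ⇒ H
  [3] b0 r7: no row ⇒ E
  [4] b1 r5: had r5 ⇒ H
  [5] b2 r8: no row ⇒ E
  [6] b0 r2: had r7 ⇒ C
  [7] b1 r7: had r5 ⇒ C
  [8] b2 r0: had r8 ⇒ C
  [9] b1 r7: had r7 ⇒ H
  [10] b0 r2: had r2 ⇒ H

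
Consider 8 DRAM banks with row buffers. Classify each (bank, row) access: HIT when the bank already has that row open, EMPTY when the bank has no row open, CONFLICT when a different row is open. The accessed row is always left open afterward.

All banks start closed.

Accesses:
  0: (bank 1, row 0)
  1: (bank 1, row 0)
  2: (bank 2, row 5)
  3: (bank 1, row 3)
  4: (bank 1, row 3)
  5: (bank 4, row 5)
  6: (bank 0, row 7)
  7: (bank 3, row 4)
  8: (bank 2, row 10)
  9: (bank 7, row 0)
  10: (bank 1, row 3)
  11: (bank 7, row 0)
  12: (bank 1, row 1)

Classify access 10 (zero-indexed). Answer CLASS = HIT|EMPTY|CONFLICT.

CLASS = HIT

0: bank 1 row 0 — prev None → EMPTY
1: bank 1 row 0 — prev 0 → HIT
2: bank 2 row 5 — prev None → EMPTY
3: bank 1 row 3 — prev 0 → CONFLICT
4: bank 1 row 3 — prev 3 → HIT
5: bank 4 row 5 — prev None → EMPTY
6: bank 0 row 7 — prev None → EMPTY
7: bank 3 row 4 — prev None → EMPTY
8: bank 2 row 10 — prev 5 → CONFLICT
9: bank 7 row 0 — prev None → EMPTY
10: bank 1 row 3 — prev 3 → HIT
11: bank 7 row 0 — prev 0 → HIT
12: bank 1 row 1 — prev 3 → CONFLICT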